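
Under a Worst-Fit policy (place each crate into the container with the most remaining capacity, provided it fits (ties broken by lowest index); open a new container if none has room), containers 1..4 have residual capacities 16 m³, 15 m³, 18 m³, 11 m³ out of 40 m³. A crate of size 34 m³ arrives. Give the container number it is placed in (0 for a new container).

0

No container has ≥ 34 m³ free, so a new container is opened.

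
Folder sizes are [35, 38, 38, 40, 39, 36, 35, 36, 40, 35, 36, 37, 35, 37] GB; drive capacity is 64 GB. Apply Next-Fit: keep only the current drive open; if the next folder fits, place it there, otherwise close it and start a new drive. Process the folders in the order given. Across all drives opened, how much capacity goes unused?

Put 35 GB in drive 1; 29 GB remain.
Put 38 GB in drive 2; 26 GB remain.
Put 38 GB in drive 3; 26 GB remain.
Put 40 GB in drive 4; 24 GB remain.
Put 39 GB in drive 5; 25 GB remain.
Put 36 GB in drive 6; 28 GB remain.
Put 35 GB in drive 7; 29 GB remain.
Put 36 GB in drive 8; 28 GB remain.
Put 40 GB in drive 9; 24 GB remain.
Put 35 GB in drive 10; 29 GB remain.
Put 36 GB in drive 11; 28 GB remain.
Put 37 GB in drive 12; 27 GB remain.
Put 35 GB in drive 13; 29 GB remain.
Put 37 GB in drive 14; 27 GB remain.
14 drives × 64 GB = 896 GB; used 517 GB; unused 379 GB.

379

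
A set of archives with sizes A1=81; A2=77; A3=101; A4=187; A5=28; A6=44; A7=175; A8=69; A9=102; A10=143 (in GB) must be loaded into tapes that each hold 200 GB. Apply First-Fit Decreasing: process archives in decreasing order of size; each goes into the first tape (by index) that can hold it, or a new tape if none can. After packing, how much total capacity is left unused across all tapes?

193

Sorted descending: 187, 175, 143, 102, 101, 81, 77, 69, 44, 28.
187 GB → tape 1 (remaining 13 GB)
175 GB → tape 2 (remaining 25 GB)
143 GB → tape 3 (remaining 57 GB)
102 GB → tape 4 (remaining 98 GB)
101 GB → tape 5 (remaining 99 GB)
81 GB → tape 4 (remaining 17 GB)
77 GB → tape 5 (remaining 22 GB)
69 GB → tape 6 (remaining 131 GB)
44 GB → tape 3 (remaining 13 GB)
28 GB → tape 6 (remaining 103 GB)
6 tapes × 200 GB = 1200 GB; used 1007 GB; unused 193 GB.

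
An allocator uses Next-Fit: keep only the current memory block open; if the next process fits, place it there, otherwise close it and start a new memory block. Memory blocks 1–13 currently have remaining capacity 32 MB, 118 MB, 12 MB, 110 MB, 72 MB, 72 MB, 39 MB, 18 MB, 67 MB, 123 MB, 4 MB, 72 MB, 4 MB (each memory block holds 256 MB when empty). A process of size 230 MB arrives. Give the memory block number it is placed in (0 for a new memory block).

0

Next-Fit only looks at memory block 13, which has 4 MB free.
230 MB does not fit, so a new memory block is opened.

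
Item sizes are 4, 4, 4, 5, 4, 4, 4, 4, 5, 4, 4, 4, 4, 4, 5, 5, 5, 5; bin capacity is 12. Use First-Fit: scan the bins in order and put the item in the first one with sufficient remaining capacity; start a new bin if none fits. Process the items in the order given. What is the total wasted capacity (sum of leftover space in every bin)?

4 → bin 1 (remaining 8)
4 → bin 1 (remaining 4)
4 → bin 1 (remaining 0)
5 → bin 2 (remaining 7)
4 → bin 2 (remaining 3)
4 → bin 3 (remaining 8)
4 → bin 3 (remaining 4)
4 → bin 3 (remaining 0)
5 → bin 4 (remaining 7)
4 → bin 4 (remaining 3)
4 → bin 5 (remaining 8)
4 → bin 5 (remaining 4)
4 → bin 5 (remaining 0)
4 → bin 6 (remaining 8)
5 → bin 6 (remaining 3)
5 → bin 7 (remaining 7)
5 → bin 7 (remaining 2)
5 → bin 8 (remaining 7)
8 bins × 12 = 96; used 78; unused 18.

18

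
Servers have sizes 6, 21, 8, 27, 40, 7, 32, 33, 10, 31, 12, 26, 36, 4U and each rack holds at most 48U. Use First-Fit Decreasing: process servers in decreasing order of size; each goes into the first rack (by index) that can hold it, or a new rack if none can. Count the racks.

7

Sorted descending: 40, 36, 33, 32, 31, 27, 26, 21, 12, 10, 8, 7, 6, 4.
rack 1: place 40U, 8U left
rack 2: place 36U, 12U left
rack 3: place 33U, 15U left
rack 4: place 32U, 16U left
rack 5: place 31U, 17U left
rack 6: place 27U, 21U left
rack 7: place 26U, 22U left
rack 6: place 21U, 0U left
rack 2: place 12U, 0U left
rack 3: place 10U, 5U left
rack 1: place 8U, 0U left
rack 4: place 7U, 9U left
rack 4: place 6U, 3U left
rack 3: place 4U, 1U left
Final racks: [40,8] [36,12] [33,10,4] [32,7,6] [31] [27,21] [26].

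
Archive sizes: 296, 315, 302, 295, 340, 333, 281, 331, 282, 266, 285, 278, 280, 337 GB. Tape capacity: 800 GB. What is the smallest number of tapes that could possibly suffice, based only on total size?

Total size = 296 + 315 + 302 + 295 + 340 + 333 + 281 + 331 + 282 + 266 + 285 + 278 + 280 + 337 = 4221 GB.
⌈4221 / 800⌉ = 6.

6 tapes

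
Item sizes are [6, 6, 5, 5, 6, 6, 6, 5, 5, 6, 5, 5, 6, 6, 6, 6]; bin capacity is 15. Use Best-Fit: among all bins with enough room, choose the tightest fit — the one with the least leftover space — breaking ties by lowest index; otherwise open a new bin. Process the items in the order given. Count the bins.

Put 6 in bin 1; 9 remain.
Put 6 in bin 1; 3 remain.
Put 5 in bin 2; 10 remain.
Put 5 in bin 2; 5 remain.
Put 6 in bin 3; 9 remain.
Put 6 in bin 3; 3 remain.
Put 6 in bin 4; 9 remain.
Put 5 in bin 2; 0 remain.
Put 5 in bin 4; 4 remain.
Put 6 in bin 5; 9 remain.
Put 5 in bin 5; 4 remain.
Put 5 in bin 6; 10 remain.
Put 6 in bin 6; 4 remain.
Put 6 in bin 7; 9 remain.
Put 6 in bin 7; 3 remain.
Put 6 in bin 8; 9 remain.
Final bins: [6,6] [5,5,5] [6,6] [6,5] [6,5] [5,6] [6,6] [6].

8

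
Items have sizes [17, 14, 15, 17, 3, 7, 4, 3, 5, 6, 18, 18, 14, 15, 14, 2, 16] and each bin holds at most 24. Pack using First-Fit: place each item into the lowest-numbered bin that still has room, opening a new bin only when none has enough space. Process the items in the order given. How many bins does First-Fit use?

Put 17 in bin 1; 7 remain.
Put 14 in bin 2; 10 remain.
Put 15 in bin 3; 9 remain.
Put 17 in bin 4; 7 remain.
Put 3 in bin 1; 4 remain.
Put 7 in bin 2; 3 remain.
Put 4 in bin 1; 0 remain.
Put 3 in bin 2; 0 remain.
Put 5 in bin 3; 4 remain.
Put 6 in bin 4; 1 remain.
Put 18 in bin 5; 6 remain.
Put 18 in bin 6; 6 remain.
Put 14 in bin 7; 10 remain.
Put 15 in bin 8; 9 remain.
Put 14 in bin 9; 10 remain.
Put 2 in bin 3; 2 remain.
Put 16 in bin 10; 8 remain.
Final bins: [17,3,4] [14,7,3] [15,5,2] [17,6] [18] [18] [14] [15] [14] [16].

10 bins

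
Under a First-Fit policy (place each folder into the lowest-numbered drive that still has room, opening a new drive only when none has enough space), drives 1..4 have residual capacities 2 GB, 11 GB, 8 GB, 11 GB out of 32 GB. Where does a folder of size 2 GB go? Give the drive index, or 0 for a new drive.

Drives with room: drive 1 (2 GB), drive 2 (11 GB), drive 3 (8 GB), drive 4 (11 GB).
The first with room is drive 1.

1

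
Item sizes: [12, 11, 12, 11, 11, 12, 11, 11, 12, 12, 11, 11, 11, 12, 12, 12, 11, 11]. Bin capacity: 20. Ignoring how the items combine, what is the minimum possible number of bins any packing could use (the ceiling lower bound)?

11

Total size = 12 + 11 + 12 + 11 + 11 + 12 + 11 + 11 + 12 + 12 + 11 + 11 + 11 + 12 + 12 + 12 + 11 + 11 = 206.
⌈206 / 20⌉ = 11.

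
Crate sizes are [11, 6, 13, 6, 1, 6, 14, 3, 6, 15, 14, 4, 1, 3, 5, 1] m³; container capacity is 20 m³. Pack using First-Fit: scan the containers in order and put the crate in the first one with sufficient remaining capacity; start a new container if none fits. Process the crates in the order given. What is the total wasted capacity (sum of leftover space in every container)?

11 m³ → container 1 (remaining 9 m³)
6 m³ → container 1 (remaining 3 m³)
13 m³ → container 2 (remaining 7 m³)
6 m³ → container 2 (remaining 1 m³)
1 m³ → container 1 (remaining 2 m³)
6 m³ → container 3 (remaining 14 m³)
14 m³ → container 3 (remaining 0 m³)
3 m³ → container 4 (remaining 17 m³)
6 m³ → container 4 (remaining 11 m³)
15 m³ → container 5 (remaining 5 m³)
14 m³ → container 6 (remaining 6 m³)
4 m³ → container 4 (remaining 7 m³)
1 m³ → container 1 (remaining 1 m³)
3 m³ → container 4 (remaining 4 m³)
5 m³ → container 5 (remaining 0 m³)
1 m³ → container 1 (remaining 0 m³)
6 containers × 20 m³ = 120 m³; used 109 m³; unused 11 m³.

11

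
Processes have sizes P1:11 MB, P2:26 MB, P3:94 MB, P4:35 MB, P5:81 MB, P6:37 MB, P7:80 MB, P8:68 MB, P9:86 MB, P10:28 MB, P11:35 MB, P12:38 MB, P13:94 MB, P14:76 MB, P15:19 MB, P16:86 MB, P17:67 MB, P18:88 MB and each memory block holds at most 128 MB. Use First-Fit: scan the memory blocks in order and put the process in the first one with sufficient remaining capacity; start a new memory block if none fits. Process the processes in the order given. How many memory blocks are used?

memory block 1: place P1 (11 MB), 117 MB left
memory block 1: place P2 (26 MB), 91 MB left
memory block 2: place P3 (94 MB), 34 MB left
memory block 1: place P4 (35 MB), 56 MB left
memory block 3: place P5 (81 MB), 47 MB left
memory block 1: place P6 (37 MB), 19 MB left
memory block 4: place P7 (80 MB), 48 MB left
memory block 5: place P8 (68 MB), 60 MB left
memory block 6: place P9 (86 MB), 42 MB left
memory block 2: place P10 (28 MB), 6 MB left
memory block 3: place P11 (35 MB), 12 MB left
memory block 4: place P12 (38 MB), 10 MB left
memory block 7: place P13 (94 MB), 34 MB left
memory block 8: place P14 (76 MB), 52 MB left
memory block 1: place P15 (19 MB), 0 MB left
memory block 9: place P16 (86 MB), 42 MB left
memory block 10: place P17 (67 MB), 61 MB left
memory block 11: place P18 (88 MB), 40 MB left
Final memory blocks: [11,26,35,37,19] [94,28] [81,35] [80,38] [68] [86] [94] [76] [86] [67] [88].

11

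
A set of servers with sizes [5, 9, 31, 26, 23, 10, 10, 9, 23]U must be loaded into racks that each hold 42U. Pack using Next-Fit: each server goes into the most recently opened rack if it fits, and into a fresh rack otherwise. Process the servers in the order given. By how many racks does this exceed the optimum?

1

Next-Fit: [5,9] [31] [26] [23,10] [10,9,23] → 5 racks.
Total size 146U; any packing needs at least ⌈146/42⌉ = 4 racks.
An optimal packing achieves that bound: [31,10] [26,10,5] [23,9,9] [23] → 4 racks.
Excess: 5 − 4 = 1.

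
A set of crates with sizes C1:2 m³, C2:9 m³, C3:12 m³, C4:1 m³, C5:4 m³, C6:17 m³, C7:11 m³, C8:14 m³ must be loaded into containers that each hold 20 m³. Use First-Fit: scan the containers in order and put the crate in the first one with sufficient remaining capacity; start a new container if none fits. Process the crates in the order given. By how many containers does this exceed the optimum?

1

First-Fit: [2,9,1,4] [12] [17] [11] [14] → 5 containers.
Total size 70 m³; any packing needs at least ⌈70/20⌉ = 4 containers.
An optimal packing achieves that bound: [17,2,1] [14,4] [12] [11,9] → 4 containers.
Excess: 5 − 4 = 1.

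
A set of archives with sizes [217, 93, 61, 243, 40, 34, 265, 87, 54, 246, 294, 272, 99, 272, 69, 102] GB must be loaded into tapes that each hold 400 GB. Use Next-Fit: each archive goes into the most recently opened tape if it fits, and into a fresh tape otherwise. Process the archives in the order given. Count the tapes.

8

tape 1: place 217 GB, 183 GB left
tape 1: place 93 GB, 90 GB left
tape 1: place 61 GB, 29 GB left
tape 2: place 243 GB, 157 GB left
tape 2: place 40 GB, 117 GB left
tape 2: place 34 GB, 83 GB left
tape 3: place 265 GB, 135 GB left
tape 3: place 87 GB, 48 GB left
tape 4: place 54 GB, 346 GB left
tape 4: place 246 GB, 100 GB left
tape 5: place 294 GB, 106 GB left
tape 6: place 272 GB, 128 GB left
tape 6: place 99 GB, 29 GB left
tape 7: place 272 GB, 128 GB left
tape 7: place 69 GB, 59 GB left
tape 8: place 102 GB, 298 GB left
Final tapes: [217,93,61] [243,40,34] [265,87] [54,246] [294] [272,99] [272,69] [102].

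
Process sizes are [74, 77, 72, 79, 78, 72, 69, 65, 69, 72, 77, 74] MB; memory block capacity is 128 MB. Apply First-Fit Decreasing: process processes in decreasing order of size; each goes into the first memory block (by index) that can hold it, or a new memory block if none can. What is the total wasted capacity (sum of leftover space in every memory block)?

Sorted descending: 79, 78, 77, 77, 74, 74, 72, 72, 72, 69, 69, 65.
memory block 1: place 79 MB, 49 MB left
memory block 2: place 78 MB, 50 MB left
memory block 3: place 77 MB, 51 MB left
memory block 4: place 77 MB, 51 MB left
memory block 5: place 74 MB, 54 MB left
memory block 6: place 74 MB, 54 MB left
memory block 7: place 72 MB, 56 MB left
memory block 8: place 72 MB, 56 MB left
memory block 9: place 72 MB, 56 MB left
memory block 10: place 69 MB, 59 MB left
memory block 11: place 69 MB, 59 MB left
memory block 12: place 65 MB, 63 MB left
12 memory blocks × 128 MB = 1536 MB; used 878 MB; unused 658 MB.

658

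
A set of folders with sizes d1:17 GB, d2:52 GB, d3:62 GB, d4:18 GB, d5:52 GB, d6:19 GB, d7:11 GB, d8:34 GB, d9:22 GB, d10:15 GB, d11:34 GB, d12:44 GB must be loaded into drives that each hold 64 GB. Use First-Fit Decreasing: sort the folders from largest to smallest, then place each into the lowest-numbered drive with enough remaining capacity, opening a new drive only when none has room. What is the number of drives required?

7 drives

Sorted descending: 62, 52, 52, 44, 34, 34, 22, 19, 18, 17, 15, 11.
Put 62 GB in drive 1; 2 GB remain.
Put 52 GB in drive 2; 12 GB remain.
Put 52 GB in drive 3; 12 GB remain.
Put 44 GB in drive 4; 20 GB remain.
Put 34 GB in drive 5; 30 GB remain.
Put 34 GB in drive 6; 30 GB remain.
Put 22 GB in drive 5; 8 GB remain.
Put 19 GB in drive 4; 1 GB remain.
Put 18 GB in drive 6; 12 GB remain.
Put 17 GB in drive 7; 47 GB remain.
Put 15 GB in drive 7; 32 GB remain.
Put 11 GB in drive 2; 1 GB remain.
Final drives: [62] [52,11] [52] [44,19] [34,22] [34,18] [17,15].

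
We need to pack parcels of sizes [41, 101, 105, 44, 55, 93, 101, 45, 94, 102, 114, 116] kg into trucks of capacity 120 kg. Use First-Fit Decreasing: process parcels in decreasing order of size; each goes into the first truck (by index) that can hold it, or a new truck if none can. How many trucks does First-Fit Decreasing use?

Sorted descending: 116, 114, 105, 102, 101, 101, 94, 93, 55, 45, 44, 41.
116 kg → truck 1 (remaining 4 kg)
114 kg → truck 2 (remaining 6 kg)
105 kg → truck 3 (remaining 15 kg)
102 kg → truck 4 (remaining 18 kg)
101 kg → truck 5 (remaining 19 kg)
101 kg → truck 6 (remaining 19 kg)
94 kg → truck 7 (remaining 26 kg)
93 kg → truck 8 (remaining 27 kg)
55 kg → truck 9 (remaining 65 kg)
45 kg → truck 9 (remaining 20 kg)
44 kg → truck 10 (remaining 76 kg)
41 kg → truck 10 (remaining 35 kg)

10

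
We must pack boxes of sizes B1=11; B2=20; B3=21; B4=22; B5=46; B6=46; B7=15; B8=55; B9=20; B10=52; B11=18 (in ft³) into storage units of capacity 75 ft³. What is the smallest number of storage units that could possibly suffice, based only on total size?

5

Total size = 11 + 20 + 21 + 22 + 46 + 46 + 15 + 55 + 20 + 52 + 18 = 326 ft³.
⌈326 / 75⌉ = 5.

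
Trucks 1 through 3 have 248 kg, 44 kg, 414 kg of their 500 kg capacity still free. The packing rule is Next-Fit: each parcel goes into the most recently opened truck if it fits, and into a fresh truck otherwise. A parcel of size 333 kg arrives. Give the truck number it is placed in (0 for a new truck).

3

Next-Fit only looks at truck 3, which has 414 kg free.
333 kg fits there.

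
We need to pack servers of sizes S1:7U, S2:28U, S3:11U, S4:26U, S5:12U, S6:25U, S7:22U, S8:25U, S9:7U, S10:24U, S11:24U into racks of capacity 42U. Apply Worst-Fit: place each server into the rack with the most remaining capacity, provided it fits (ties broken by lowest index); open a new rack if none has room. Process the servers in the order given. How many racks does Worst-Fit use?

S1 (7U) → rack 1 (remaining 35U)
S2 (28U) → rack 1 (remaining 7U)
S3 (11U) → rack 2 (remaining 31U)
S4 (26U) → rack 2 (remaining 5U)
S5 (12U) → rack 3 (remaining 30U)
S6 (25U) → rack 3 (remaining 5U)
S7 (22U) → rack 4 (remaining 20U)
S8 (25U) → rack 5 (remaining 17U)
S9 (7U) → rack 4 (remaining 13U)
S10 (24U) → rack 6 (remaining 18U)
S11 (24U) → rack 7 (remaining 18U)

7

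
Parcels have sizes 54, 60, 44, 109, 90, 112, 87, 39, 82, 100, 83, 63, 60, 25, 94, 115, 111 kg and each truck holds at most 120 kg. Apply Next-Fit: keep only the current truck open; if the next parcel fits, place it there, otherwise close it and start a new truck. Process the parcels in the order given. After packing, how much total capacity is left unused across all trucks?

Put 54 kg in truck 1; 66 kg remain.
Put 60 kg in truck 1; 6 kg remain.
Put 44 kg in truck 2; 76 kg remain.
Put 109 kg in truck 3; 11 kg remain.
Put 90 kg in truck 4; 30 kg remain.
Put 112 kg in truck 5; 8 kg remain.
Put 87 kg in truck 6; 33 kg remain.
Put 39 kg in truck 7; 81 kg remain.
Put 82 kg in truck 8; 38 kg remain.
Put 100 kg in truck 9; 20 kg remain.
Put 83 kg in truck 10; 37 kg remain.
Put 63 kg in truck 11; 57 kg remain.
Put 60 kg in truck 12; 60 kg remain.
Put 25 kg in truck 12; 35 kg remain.
Put 94 kg in truck 13; 26 kg remain.
Put 115 kg in truck 14; 5 kg remain.
Put 111 kg in truck 15; 9 kg remain.
15 trucks × 120 kg = 1800 kg; used 1328 kg; unused 472 kg.

472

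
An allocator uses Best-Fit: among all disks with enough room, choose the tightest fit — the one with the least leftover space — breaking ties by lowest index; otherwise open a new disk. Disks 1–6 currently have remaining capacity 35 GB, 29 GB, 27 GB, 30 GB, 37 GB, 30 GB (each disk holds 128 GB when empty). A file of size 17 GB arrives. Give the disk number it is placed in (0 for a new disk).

3

Disks with room: disk 1 (35 GB), disk 2 (29 GB), disk 3 (27 GB), disk 4 (30 GB), disk 5 (37 GB), disk 6 (30 GB).
Tightest fit is disk 3 with 27 GB free.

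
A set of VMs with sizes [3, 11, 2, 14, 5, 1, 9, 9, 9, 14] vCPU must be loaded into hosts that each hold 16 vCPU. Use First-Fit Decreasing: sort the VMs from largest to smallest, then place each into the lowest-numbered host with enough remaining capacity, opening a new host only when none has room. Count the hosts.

Sorted descending: 14, 14, 11, 9, 9, 9, 5, 3, 2, 1.
Put 14 vCPU in host 1; 2 vCPU remain.
Put 14 vCPU in host 2; 2 vCPU remain.
Put 11 vCPU in host 3; 5 vCPU remain.
Put 9 vCPU in host 4; 7 vCPU remain.
Put 9 vCPU in host 5; 7 vCPU remain.
Put 9 vCPU in host 6; 7 vCPU remain.
Put 5 vCPU in host 3; 0 vCPU remain.
Put 3 vCPU in host 4; 4 vCPU remain.
Put 2 vCPU in host 1; 0 vCPU remain.
Put 1 vCPU in host 2; 1 vCPU remain.

6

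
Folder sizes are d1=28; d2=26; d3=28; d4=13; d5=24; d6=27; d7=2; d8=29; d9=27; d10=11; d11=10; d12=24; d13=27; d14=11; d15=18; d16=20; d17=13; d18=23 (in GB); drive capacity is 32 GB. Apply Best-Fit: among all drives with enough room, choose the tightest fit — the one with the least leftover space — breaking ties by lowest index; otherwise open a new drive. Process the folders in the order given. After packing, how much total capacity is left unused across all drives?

drive 1: place d1 (28 GB), 4 GB left
drive 2: place d2 (26 GB), 6 GB left
drive 3: place d3 (28 GB), 4 GB left
drive 4: place d4 (13 GB), 19 GB left
drive 5: place d5 (24 GB), 8 GB left
drive 6: place d6 (27 GB), 5 GB left
drive 1: place d7 (2 GB), 2 GB left
drive 7: place d8 (29 GB), 3 GB left
drive 8: place d9 (27 GB), 5 GB left
drive 4: place d10 (11 GB), 8 GB left
drive 9: place d11 (10 GB), 22 GB left
drive 10: place d12 (24 GB), 8 GB left
drive 11: place d13 (27 GB), 5 GB left
drive 9: place d14 (11 GB), 11 GB left
drive 12: place d15 (18 GB), 14 GB left
drive 13: place d16 (20 GB), 12 GB left
drive 12: place d17 (13 GB), 1 GB left
drive 14: place d18 (23 GB), 9 GB left
14 drives × 32 GB = 448 GB; used 361 GB; unused 87 GB.

87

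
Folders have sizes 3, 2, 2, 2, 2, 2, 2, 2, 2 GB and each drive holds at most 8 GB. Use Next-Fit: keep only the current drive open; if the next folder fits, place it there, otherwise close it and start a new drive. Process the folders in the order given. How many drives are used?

drive 1: place 3 GB, 5 GB left
drive 1: place 2 GB, 3 GB left
drive 1: place 2 GB, 1 GB left
drive 2: place 2 GB, 6 GB left
drive 2: place 2 GB, 4 GB left
drive 2: place 2 GB, 2 GB left
drive 2: place 2 GB, 0 GB left
drive 3: place 2 GB, 6 GB left
drive 3: place 2 GB, 4 GB left
Final drives: [3,2,2] [2,2,2,2] [2,2].

3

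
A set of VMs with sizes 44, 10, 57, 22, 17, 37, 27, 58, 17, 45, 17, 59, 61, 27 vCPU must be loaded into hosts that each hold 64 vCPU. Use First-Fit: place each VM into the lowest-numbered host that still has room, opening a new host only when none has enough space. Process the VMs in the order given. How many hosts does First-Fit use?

9

host 1: place 44 vCPU, 20 vCPU left
host 1: place 10 vCPU, 10 vCPU left
host 2: place 57 vCPU, 7 vCPU left
host 3: place 22 vCPU, 42 vCPU left
host 3: place 17 vCPU, 25 vCPU left
host 4: place 37 vCPU, 27 vCPU left
host 4: place 27 vCPU, 0 vCPU left
host 5: place 58 vCPU, 6 vCPU left
host 3: place 17 vCPU, 8 vCPU left
host 6: place 45 vCPU, 19 vCPU left
host 6: place 17 vCPU, 2 vCPU left
host 7: place 59 vCPU, 5 vCPU left
host 8: place 61 vCPU, 3 vCPU left
host 9: place 27 vCPU, 37 vCPU left
Final hosts: [44,10] [57] [22,17,17] [37,27] [58] [45,17] [59] [61] [27].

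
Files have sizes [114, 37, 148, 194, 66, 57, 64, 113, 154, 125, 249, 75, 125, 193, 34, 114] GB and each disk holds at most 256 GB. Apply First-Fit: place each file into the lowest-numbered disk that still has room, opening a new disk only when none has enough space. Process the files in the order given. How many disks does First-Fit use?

9 disks

disk 1: place 114 GB, 142 GB left
disk 1: place 37 GB, 105 GB left
disk 2: place 148 GB, 108 GB left
disk 3: place 194 GB, 62 GB left
disk 1: place 66 GB, 39 GB left
disk 2: place 57 GB, 51 GB left
disk 4: place 64 GB, 192 GB left
disk 4: place 113 GB, 79 GB left
disk 5: place 154 GB, 102 GB left
disk 6: place 125 GB, 131 GB left
disk 7: place 249 GB, 7 GB left
disk 4: place 75 GB, 4 GB left
disk 6: place 125 GB, 6 GB left
disk 8: place 193 GB, 63 GB left
disk 1: place 34 GB, 5 GB left
disk 9: place 114 GB, 142 GB left
Final disks: [114,37,66,34] [148,57] [194] [64,113,75] [154] [125,125] [249] [193] [114].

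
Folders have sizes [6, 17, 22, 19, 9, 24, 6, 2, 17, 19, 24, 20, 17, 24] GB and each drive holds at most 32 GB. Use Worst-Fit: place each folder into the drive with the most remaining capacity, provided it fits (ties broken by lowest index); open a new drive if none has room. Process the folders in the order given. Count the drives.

Put 6 GB in drive 1; 26 GB remain.
Put 17 GB in drive 1; 9 GB remain.
Put 22 GB in drive 2; 10 GB remain.
Put 19 GB in drive 3; 13 GB remain.
Put 9 GB in drive 3; 4 GB remain.
Put 24 GB in drive 4; 8 GB remain.
Put 6 GB in drive 2; 4 GB remain.
Put 2 GB in drive 1; 7 GB remain.
Put 17 GB in drive 5; 15 GB remain.
Put 19 GB in drive 6; 13 GB remain.
Put 24 GB in drive 7; 8 GB remain.
Put 20 GB in drive 8; 12 GB remain.
Put 17 GB in drive 9; 15 GB remain.
Put 24 GB in drive 10; 8 GB remain.

10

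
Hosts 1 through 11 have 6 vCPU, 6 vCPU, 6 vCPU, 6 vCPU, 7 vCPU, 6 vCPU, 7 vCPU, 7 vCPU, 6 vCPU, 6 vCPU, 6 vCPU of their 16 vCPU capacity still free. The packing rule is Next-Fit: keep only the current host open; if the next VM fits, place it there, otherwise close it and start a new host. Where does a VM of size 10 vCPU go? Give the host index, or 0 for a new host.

Next-Fit only looks at host 11, which has 6 vCPU free.
10 vCPU does not fit, so a new host is opened.

0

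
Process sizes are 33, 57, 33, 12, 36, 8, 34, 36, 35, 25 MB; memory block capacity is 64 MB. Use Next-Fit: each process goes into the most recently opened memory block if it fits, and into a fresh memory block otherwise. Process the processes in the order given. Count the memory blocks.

7 memory blocks

memory block 1: place 33 MB, 31 MB left
memory block 2: place 57 MB, 7 MB left
memory block 3: place 33 MB, 31 MB left
memory block 3: place 12 MB, 19 MB left
memory block 4: place 36 MB, 28 MB left
memory block 4: place 8 MB, 20 MB left
memory block 5: place 34 MB, 30 MB left
memory block 6: place 36 MB, 28 MB left
memory block 7: place 35 MB, 29 MB left
memory block 7: place 25 MB, 4 MB left
Final memory blocks: [33] [57] [33,12] [36,8] [34] [36] [35,25].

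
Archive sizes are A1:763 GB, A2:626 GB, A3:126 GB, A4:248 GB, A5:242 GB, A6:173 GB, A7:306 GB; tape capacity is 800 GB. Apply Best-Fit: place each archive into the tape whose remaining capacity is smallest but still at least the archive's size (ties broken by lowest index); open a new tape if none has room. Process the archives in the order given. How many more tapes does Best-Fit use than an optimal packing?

Best-Fit: [763] [626,126] [248,242,173] [306] → 4 tapes.
Total size 2484 GB; any packing needs at least ⌈2484/800⌉ = 4 tapes.
So 4 is already optimal.

0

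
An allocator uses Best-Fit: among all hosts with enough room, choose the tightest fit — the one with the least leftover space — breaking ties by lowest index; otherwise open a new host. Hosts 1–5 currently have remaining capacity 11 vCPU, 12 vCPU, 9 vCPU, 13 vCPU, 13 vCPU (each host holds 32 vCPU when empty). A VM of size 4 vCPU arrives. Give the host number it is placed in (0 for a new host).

Hosts with room: host 1 (11 vCPU), host 2 (12 vCPU), host 3 (9 vCPU), host 4 (13 vCPU), host 5 (13 vCPU).
Tightest fit is host 3 with 9 vCPU free.

3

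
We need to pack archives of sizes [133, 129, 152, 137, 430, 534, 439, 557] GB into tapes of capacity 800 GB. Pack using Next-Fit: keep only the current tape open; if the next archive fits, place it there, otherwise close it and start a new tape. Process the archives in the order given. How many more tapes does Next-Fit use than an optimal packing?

1

Next-Fit: [133,129,152,137] [430] [534] [439] [557] → 5 tapes.
Total size 2511 GB; any packing needs at least ⌈2511/800⌉ = 4 tapes.
An optimal packing achieves that bound: [557,152] [534,137,129] [439,133] [430] → 4 tapes.
Excess: 5 − 4 = 1.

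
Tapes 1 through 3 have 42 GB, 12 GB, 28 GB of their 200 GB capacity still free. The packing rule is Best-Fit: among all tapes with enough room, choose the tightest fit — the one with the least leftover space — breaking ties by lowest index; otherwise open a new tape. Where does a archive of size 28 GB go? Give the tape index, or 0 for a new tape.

Tapes with room: tape 1 (42 GB), tape 3 (28 GB).
Tightest fit is tape 3 with 28 GB free.

3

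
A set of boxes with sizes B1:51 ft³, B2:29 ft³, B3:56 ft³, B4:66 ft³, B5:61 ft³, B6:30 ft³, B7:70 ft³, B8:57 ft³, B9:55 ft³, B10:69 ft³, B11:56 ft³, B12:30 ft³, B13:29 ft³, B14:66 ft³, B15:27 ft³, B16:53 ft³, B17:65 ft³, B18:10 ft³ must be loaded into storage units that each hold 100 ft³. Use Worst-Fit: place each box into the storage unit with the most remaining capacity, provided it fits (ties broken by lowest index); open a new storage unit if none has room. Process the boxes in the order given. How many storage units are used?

storage unit 1: place B1 (51 ft³), 49 ft³ left
storage unit 1: place B2 (29 ft³), 20 ft³ left
storage unit 2: place B3 (56 ft³), 44 ft³ left
storage unit 3: place B4 (66 ft³), 34 ft³ left
storage unit 4: place B5 (61 ft³), 39 ft³ left
storage unit 2: place B6 (30 ft³), 14 ft³ left
storage unit 5: place B7 (70 ft³), 30 ft³ left
storage unit 6: place B8 (57 ft³), 43 ft³ left
storage unit 7: place B9 (55 ft³), 45 ft³ left
storage unit 8: place B10 (69 ft³), 31 ft³ left
storage unit 9: place B11 (56 ft³), 44 ft³ left
storage unit 7: place B12 (30 ft³), 15 ft³ left
storage unit 9: place B13 (29 ft³), 15 ft³ left
storage unit 10: place B14 (66 ft³), 34 ft³ left
storage unit 6: place B15 (27 ft³), 16 ft³ left
storage unit 11: place B16 (53 ft³), 47 ft³ left
storage unit 12: place B17 (65 ft³), 35 ft³ left
storage unit 11: place B18 (10 ft³), 37 ft³ left

12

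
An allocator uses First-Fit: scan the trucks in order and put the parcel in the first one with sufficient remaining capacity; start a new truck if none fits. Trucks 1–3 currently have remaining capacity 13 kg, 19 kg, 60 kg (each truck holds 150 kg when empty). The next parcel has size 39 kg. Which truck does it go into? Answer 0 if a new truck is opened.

Trucks with room: truck 3 (60 kg).
The first with room is truck 3.

3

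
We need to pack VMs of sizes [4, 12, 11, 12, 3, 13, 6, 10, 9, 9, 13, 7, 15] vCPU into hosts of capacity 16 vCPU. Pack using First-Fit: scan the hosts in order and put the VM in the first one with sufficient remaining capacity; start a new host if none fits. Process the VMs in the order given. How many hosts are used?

9 hosts

Put 4 vCPU in host 1; 12 vCPU remain.
Put 12 vCPU in host 1; 0 vCPU remain.
Put 11 vCPU in host 2; 5 vCPU remain.
Put 12 vCPU in host 3; 4 vCPU remain.
Put 3 vCPU in host 2; 2 vCPU remain.
Put 13 vCPU in host 4; 3 vCPU remain.
Put 6 vCPU in host 5; 10 vCPU remain.
Put 10 vCPU in host 5; 0 vCPU remain.
Put 9 vCPU in host 6; 7 vCPU remain.
Put 9 vCPU in host 7; 7 vCPU remain.
Put 13 vCPU in host 8; 3 vCPU remain.
Put 7 vCPU in host 6; 0 vCPU remain.
Put 15 vCPU in host 9; 1 vCPU remain.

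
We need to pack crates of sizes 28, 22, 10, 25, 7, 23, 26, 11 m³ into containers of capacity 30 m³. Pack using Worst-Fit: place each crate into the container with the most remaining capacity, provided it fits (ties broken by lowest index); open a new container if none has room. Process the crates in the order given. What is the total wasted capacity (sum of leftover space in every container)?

Put 28 m³ in container 1; 2 m³ remain.
Put 22 m³ in container 2; 8 m³ remain.
Put 10 m³ in container 3; 20 m³ remain.
Put 25 m³ in container 4; 5 m³ remain.
Put 7 m³ in container 3; 13 m³ remain.
Put 23 m³ in container 5; 7 m³ remain.
Put 26 m³ in container 6; 4 m³ remain.
Put 11 m³ in container 3; 2 m³ remain.
6 containers × 30 m³ = 180 m³; used 152 m³; unused 28 m³.

28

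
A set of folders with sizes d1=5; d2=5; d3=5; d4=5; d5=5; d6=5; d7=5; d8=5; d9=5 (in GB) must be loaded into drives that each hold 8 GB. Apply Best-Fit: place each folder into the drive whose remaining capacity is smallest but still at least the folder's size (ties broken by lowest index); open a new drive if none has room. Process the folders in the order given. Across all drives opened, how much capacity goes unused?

drive 1: place d1 (5 GB), 3 GB left
drive 2: place d2 (5 GB), 3 GB left
drive 3: place d3 (5 GB), 3 GB left
drive 4: place d4 (5 GB), 3 GB left
drive 5: place d5 (5 GB), 3 GB left
drive 6: place d6 (5 GB), 3 GB left
drive 7: place d7 (5 GB), 3 GB left
drive 8: place d8 (5 GB), 3 GB left
drive 9: place d9 (5 GB), 3 GB left
9 drives × 8 GB = 72 GB; used 45 GB; unused 27 GB.

27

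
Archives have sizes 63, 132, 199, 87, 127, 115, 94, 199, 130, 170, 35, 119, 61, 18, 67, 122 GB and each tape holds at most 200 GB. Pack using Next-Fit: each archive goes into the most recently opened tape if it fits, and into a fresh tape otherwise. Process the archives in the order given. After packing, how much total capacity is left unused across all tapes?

662

63 GB → tape 1 (remaining 137 GB)
132 GB → tape 1 (remaining 5 GB)
199 GB → tape 2 (remaining 1 GB)
87 GB → tape 3 (remaining 113 GB)
127 GB → tape 4 (remaining 73 GB)
115 GB → tape 5 (remaining 85 GB)
94 GB → tape 6 (remaining 106 GB)
199 GB → tape 7 (remaining 1 GB)
130 GB → tape 8 (remaining 70 GB)
170 GB → tape 9 (remaining 30 GB)
35 GB → tape 10 (remaining 165 GB)
119 GB → tape 10 (remaining 46 GB)
61 GB → tape 11 (remaining 139 GB)
18 GB → tape 11 (remaining 121 GB)
67 GB → tape 11 (remaining 54 GB)
122 GB → tape 12 (remaining 78 GB)
12 tapes × 200 GB = 2400 GB; used 1738 GB; unused 662 GB.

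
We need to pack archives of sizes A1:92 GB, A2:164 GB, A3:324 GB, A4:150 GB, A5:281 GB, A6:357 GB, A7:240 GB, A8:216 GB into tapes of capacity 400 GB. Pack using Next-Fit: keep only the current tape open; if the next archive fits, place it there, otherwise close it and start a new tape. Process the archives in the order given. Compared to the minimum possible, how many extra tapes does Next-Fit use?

Next-Fit: [92,164] [324] [150] [281] [357] [240] [216] → 7 tapes.
Total size 1824 GB; any packing needs at least ⌈1824/400⌉ = 5 tapes.
An optimal packing achieves that bound: [357] [324] [281,92] [240,150] [216,164] → 5 tapes.
Excess: 7 − 5 = 2.

2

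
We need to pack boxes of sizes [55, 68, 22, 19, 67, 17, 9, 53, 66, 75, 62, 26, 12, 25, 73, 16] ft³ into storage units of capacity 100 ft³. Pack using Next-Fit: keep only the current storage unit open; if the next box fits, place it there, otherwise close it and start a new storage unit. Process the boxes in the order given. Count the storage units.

9

Put 55 ft³ in storage unit 1; 45 ft³ remain.
Put 68 ft³ in storage unit 2; 32 ft³ remain.
Put 22 ft³ in storage unit 2; 10 ft³ remain.
Put 19 ft³ in storage unit 3; 81 ft³ remain.
Put 67 ft³ in storage unit 3; 14 ft³ remain.
Put 17 ft³ in storage unit 4; 83 ft³ remain.
Put 9 ft³ in storage unit 4; 74 ft³ remain.
Put 53 ft³ in storage unit 4; 21 ft³ remain.
Put 66 ft³ in storage unit 5; 34 ft³ remain.
Put 75 ft³ in storage unit 6; 25 ft³ remain.
Put 62 ft³ in storage unit 7; 38 ft³ remain.
Put 26 ft³ in storage unit 7; 12 ft³ remain.
Put 12 ft³ in storage unit 7; 0 ft³ remain.
Put 25 ft³ in storage unit 8; 75 ft³ remain.
Put 73 ft³ in storage unit 8; 2 ft³ remain.
Put 16 ft³ in storage unit 9; 84 ft³ remain.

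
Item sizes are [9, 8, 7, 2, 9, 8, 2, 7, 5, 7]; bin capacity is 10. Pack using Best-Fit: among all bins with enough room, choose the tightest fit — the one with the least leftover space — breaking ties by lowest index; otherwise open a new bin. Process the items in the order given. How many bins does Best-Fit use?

8

Put 9 in bin 1; 1 remain.
Put 8 in bin 2; 2 remain.
Put 7 in bin 3; 3 remain.
Put 2 in bin 2; 0 remain.
Put 9 in bin 4; 1 remain.
Put 8 in bin 5; 2 remain.
Put 2 in bin 5; 0 remain.
Put 7 in bin 6; 3 remain.
Put 5 in bin 7; 5 remain.
Put 7 in bin 8; 3 remain.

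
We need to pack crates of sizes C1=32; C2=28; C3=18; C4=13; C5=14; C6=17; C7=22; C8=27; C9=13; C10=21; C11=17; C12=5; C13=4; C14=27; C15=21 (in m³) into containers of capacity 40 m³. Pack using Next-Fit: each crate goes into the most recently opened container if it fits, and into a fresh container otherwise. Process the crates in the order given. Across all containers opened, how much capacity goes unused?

81

Put C1 (32 m³) in container 1; 8 m³ remain.
Put C2 (28 m³) in container 2; 12 m³ remain.
Put C3 (18 m³) in container 3; 22 m³ remain.
Put C4 (13 m³) in container 3; 9 m³ remain.
Put C5 (14 m³) in container 4; 26 m³ remain.
Put C6 (17 m³) in container 4; 9 m³ remain.
Put C7 (22 m³) in container 5; 18 m³ remain.
Put C8 (27 m³) in container 6; 13 m³ remain.
Put C9 (13 m³) in container 6; 0 m³ remain.
Put C10 (21 m³) in container 7; 19 m³ remain.
Put C11 (17 m³) in container 7; 2 m³ remain.
Put C12 (5 m³) in container 8; 35 m³ remain.
Put C13 (4 m³) in container 8; 31 m³ remain.
Put C14 (27 m³) in container 8; 4 m³ remain.
Put C15 (21 m³) in container 9; 19 m³ remain.
9 containers × 40 m³ = 360 m³; used 279 m³; unused 81 m³.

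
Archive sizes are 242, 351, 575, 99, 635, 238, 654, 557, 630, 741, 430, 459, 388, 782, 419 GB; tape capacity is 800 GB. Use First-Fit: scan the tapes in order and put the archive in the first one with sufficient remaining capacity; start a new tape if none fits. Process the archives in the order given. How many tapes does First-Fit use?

242 GB → tape 1 (remaining 558 GB)
351 GB → tape 1 (remaining 207 GB)
575 GB → tape 2 (remaining 225 GB)
99 GB → tape 1 (remaining 108 GB)
635 GB → tape 3 (remaining 165 GB)
238 GB → tape 4 (remaining 562 GB)
654 GB → tape 5 (remaining 146 GB)
557 GB → tape 4 (remaining 5 GB)
630 GB → tape 6 (remaining 170 GB)
741 GB → tape 7 (remaining 59 GB)
430 GB → tape 8 (remaining 370 GB)
459 GB → tape 9 (remaining 341 GB)
388 GB → tape 10 (remaining 412 GB)
782 GB → tape 11 (remaining 18 GB)
419 GB → tape 12 (remaining 381 GB)
Final tapes: [242,351,99] [575] [635] [238,557] [654] [630] [741] [430] [459] [388] [782] [419].

12 tapes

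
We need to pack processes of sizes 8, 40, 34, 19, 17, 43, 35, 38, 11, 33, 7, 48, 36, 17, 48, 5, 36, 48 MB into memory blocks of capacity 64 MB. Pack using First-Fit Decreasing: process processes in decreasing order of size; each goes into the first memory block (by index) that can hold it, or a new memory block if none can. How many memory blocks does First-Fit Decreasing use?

Sorted descending: 48, 48, 48, 43, 40, 38, 36, 36, 35, 34, 33, 19, 17, 17, 11, 8, 7, 5.
memory block 1: place 48 MB, 16 MB left
memory block 2: place 48 MB, 16 MB left
memory block 3: place 48 MB, 16 MB left
memory block 4: place 43 MB, 21 MB left
memory block 5: place 40 MB, 24 MB left
memory block 6: place 38 MB, 26 MB left
memory block 7: place 36 MB, 28 MB left
memory block 8: place 36 MB, 28 MB left
memory block 9: place 35 MB, 29 MB left
memory block 10: place 34 MB, 30 MB left
memory block 11: place 33 MB, 31 MB left
memory block 4: place 19 MB, 2 MB left
memory block 5: place 17 MB, 7 MB left
memory block 6: place 17 MB, 9 MB left
memory block 1: place 11 MB, 5 MB left
memory block 2: place 8 MB, 8 MB left
memory block 2: place 7 MB, 1 MB left
memory block 1: place 5 MB, 0 MB left

11 memory blocks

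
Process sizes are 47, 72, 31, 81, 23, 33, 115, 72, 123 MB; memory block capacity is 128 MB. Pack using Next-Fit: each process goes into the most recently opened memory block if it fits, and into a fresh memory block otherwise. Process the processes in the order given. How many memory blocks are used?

6 memory blocks

Put 47 MB in memory block 1; 81 MB remain.
Put 72 MB in memory block 1; 9 MB remain.
Put 31 MB in memory block 2; 97 MB remain.
Put 81 MB in memory block 2; 16 MB remain.
Put 23 MB in memory block 3; 105 MB remain.
Put 33 MB in memory block 3; 72 MB remain.
Put 115 MB in memory block 4; 13 MB remain.
Put 72 MB in memory block 5; 56 MB remain.
Put 123 MB in memory block 6; 5 MB remain.
Final memory blocks: [47,72] [31,81] [23,33] [115] [72] [123].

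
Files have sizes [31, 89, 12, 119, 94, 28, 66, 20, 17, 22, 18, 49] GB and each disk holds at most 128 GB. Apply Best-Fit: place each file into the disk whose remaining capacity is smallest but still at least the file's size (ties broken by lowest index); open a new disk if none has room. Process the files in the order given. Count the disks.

5 disks

Put 31 GB in disk 1; 97 GB remain.
Put 89 GB in disk 1; 8 GB remain.
Put 12 GB in disk 2; 116 GB remain.
Put 119 GB in disk 3; 9 GB remain.
Put 94 GB in disk 2; 22 GB remain.
Put 28 GB in disk 4; 100 GB remain.
Put 66 GB in disk 4; 34 GB remain.
Put 20 GB in disk 2; 2 GB remain.
Put 17 GB in disk 4; 17 GB remain.
Put 22 GB in disk 5; 106 GB remain.
Put 18 GB in disk 5; 88 GB remain.
Put 49 GB in disk 5; 39 GB remain.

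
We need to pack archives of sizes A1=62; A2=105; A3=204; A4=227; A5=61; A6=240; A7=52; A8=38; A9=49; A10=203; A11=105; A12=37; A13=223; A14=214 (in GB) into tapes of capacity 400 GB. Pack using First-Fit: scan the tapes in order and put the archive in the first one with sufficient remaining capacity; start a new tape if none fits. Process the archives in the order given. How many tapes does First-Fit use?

6 tapes

A1 (62 GB) → tape 1 (remaining 338 GB)
A2 (105 GB) → tape 1 (remaining 233 GB)
A3 (204 GB) → tape 1 (remaining 29 GB)
A4 (227 GB) → tape 2 (remaining 173 GB)
A5 (61 GB) → tape 2 (remaining 112 GB)
A6 (240 GB) → tape 3 (remaining 160 GB)
A7 (52 GB) → tape 2 (remaining 60 GB)
A8 (38 GB) → tape 2 (remaining 22 GB)
A9 (49 GB) → tape 3 (remaining 111 GB)
A10 (203 GB) → tape 4 (remaining 197 GB)
A11 (105 GB) → tape 3 (remaining 6 GB)
A12 (37 GB) → tape 4 (remaining 160 GB)
A13 (223 GB) → tape 5 (remaining 177 GB)
A14 (214 GB) → tape 6 (remaining 186 GB)
Final tapes: [62,105,204] [227,61,52,38] [240,49,105] [203,37] [223] [214].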